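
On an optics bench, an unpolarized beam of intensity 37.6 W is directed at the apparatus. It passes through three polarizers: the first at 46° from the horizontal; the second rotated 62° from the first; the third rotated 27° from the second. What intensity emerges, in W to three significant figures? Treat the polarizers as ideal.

Unpolarized light through the first polarizer → I₁ = 37.6 W/2 = 18.8 W, polarized at 46°.
I₂ = I₁ · cos²(62°) = 18.8 · 0.2204 = 4.144 W.
I₃ = I₂ · cos²(27°) = 4.144 · 0.7939 = 3.29 W.

I ≈ 3.29 W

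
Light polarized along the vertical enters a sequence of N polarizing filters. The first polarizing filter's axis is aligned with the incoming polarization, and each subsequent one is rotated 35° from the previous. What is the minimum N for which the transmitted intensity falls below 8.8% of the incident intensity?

N = 8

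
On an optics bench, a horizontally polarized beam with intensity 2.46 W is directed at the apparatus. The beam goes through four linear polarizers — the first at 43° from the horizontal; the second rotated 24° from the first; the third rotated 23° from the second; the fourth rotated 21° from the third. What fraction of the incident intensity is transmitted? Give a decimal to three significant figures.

I/I₀ ≈ 0.330

I₁ = 2.46 W · cos²(43°) = 1.316 W.
I₂ = I₁ · cos²(24°) = 1.316 · 0.8346 = 1.098 W.
I₃ = I₂ · cos²(23°) = 1.098 · 0.8473 = 0.9305 W.
I₄ = I₃ · cos²(21°) = 0.9305 · 0.8716 = 0.811 W.
Transmitted fraction = 0.3297.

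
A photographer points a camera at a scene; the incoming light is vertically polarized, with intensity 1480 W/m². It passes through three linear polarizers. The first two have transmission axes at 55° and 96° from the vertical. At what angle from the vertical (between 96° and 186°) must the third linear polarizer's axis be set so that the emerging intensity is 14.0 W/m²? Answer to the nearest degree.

θ ≈ 173°

I₁ = I₀ cos²(55° − 0°) = I₀ cos²(55°) = 0.329 I₀.
I₂ = I₁ cos²(96° − 55°) = 0.329 I₀ · cos²(41°) = 0.1874 I₀.
Target fraction: 14.0 / 1480 W/m² = 0.009459 of I₀.
Need I₃/I₀ = 0.009459, so cos²(θ − 96°) = 0.009459 / 0.1874 = 0.05048.
θ − 96° = arccos(√0.05048) = 77.0°, giving θ ≈ 96 + 77.0 = 173.0°.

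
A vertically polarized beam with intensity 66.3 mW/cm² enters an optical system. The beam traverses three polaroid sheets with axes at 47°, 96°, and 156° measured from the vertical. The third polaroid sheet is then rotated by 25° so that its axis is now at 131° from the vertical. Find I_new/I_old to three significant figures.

I_new/I_old ≈ 2.68

Before rotation:
I₁ = I₀ cos²(47° − 0°) = I₀ cos²(47°) = 0.4651 I₀.
I₂ = I₁ cos²(96° − 47°) = 0.4651 I₀ · cos²(49°) = 0.2002 I₀.
I₃ = I₂ cos²(156° − 96°) = 0.2002 I₀ · cos²(60°) = 0.05005 I₀.
After rotation:
I₁ = I₀ cos²(47° − 0°) = I₀ cos²(47°) = 0.4651 I₀.
I₂ = I₁ cos²(96° − 47°) = 0.4651 I₀ · cos²(49°) = 0.2002 I₀.
I₃ = I₂ cos²(131° − 96°) = 0.2002 I₀ · cos²(35°) = 0.1343 I₀.
Ratio = 0.1343 / 0.05005 = 2.684.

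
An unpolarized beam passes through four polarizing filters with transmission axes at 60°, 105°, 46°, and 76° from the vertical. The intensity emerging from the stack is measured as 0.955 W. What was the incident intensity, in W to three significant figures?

Unpolarized light through the first polarizer → I₁ = ½ I₀, now polarized at 60°.
I₂ = I₁ cos²(105° − 60°) = 0.5 I₀ · cos²(45°) = 0.25 I₀.
I₃ = I₂ cos²(46° − 105°) = 0.25 I₀ · cos²(59°) = 0.06632 I₀.
I₄ = I₃ cos²(76° − 46°) = 0.06632 I₀ · cos²(30°) = 0.04974 I₀.
So 0.955 W = 0.04974 I₀, giving I₀ = 0.955/0.04974 = 19.2 W.

I₀ ≈ 19.2 W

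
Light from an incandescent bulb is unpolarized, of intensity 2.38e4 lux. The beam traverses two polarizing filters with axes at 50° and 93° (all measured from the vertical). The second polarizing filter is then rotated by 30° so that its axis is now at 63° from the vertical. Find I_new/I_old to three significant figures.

Before rotation:
Unpolarized light through the first polarizer → I₁ = ½ I₀, now polarized at 50°.
I₂ = I₁ cos²(93° − 50°) = 0.5 I₀ · cos²(43°) = 0.2674 I₀.
After rotation:
Unpolarized light through the first polarizer → I₁ = ½ I₀, now polarized at 50°.
I₂ = I₁ cos²(63° − 50°) = 0.5 I₀ · cos²(13°) = 0.4747 I₀.
Ratio = 0.4747 / 0.2674 = 1.775.

I_new/I_old ≈ 1.77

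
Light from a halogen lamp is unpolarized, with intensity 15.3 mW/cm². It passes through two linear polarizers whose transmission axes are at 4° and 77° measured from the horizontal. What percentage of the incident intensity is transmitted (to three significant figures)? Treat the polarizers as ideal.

Unpolarized light through the first polarizer → I₁ = 15.3 mW/cm²/2 = 7.65 mW/cm², polarized at 4°.
I₂ = I₁ · cos²(73°) = 7.65 · 0.08548 = 0.6539 mW/cm².
That is 4.274% of the incident intensity.

≈ 4.27%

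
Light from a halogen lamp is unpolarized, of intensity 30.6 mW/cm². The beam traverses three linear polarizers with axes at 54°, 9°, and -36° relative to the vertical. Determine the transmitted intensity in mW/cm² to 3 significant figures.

I ≈ 3.83 mW/cm²

Unpolarized light through the first polarizer → I₁ = 30.6 mW/cm²/2 = 15.3 mW/cm², polarized at 54°.
I₂ = I₁ · cos²(45°) = 15.3 · 0.5 = 7.65 mW/cm².
I₃ = I₂ · cos²(45°) = 7.65 · 0.5 = 3.825 mW/cm².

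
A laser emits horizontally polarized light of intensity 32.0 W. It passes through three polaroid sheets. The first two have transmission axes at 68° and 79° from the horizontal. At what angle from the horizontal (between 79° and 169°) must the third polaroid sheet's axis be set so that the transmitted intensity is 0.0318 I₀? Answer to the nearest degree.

θ ≈ 140°

By Malus's law, I₁ = I₀ cos²(68° − 0°) = I₀ cos²(68°) = 0.1403 I₀.
I₂ = I₁ cos²(79° − 68°) = 0.1403 I₀ · cos²(11°) = 0.1352 I₀.
Need I₃/I₀ = 0.0318, so cos²(θ − 79°) = 0.0318 / 0.1352 = 0.2352.
θ − 79° = arccos(√0.2352) = 61.0°, giving θ ≈ 79 + 61.0 = 140.0°.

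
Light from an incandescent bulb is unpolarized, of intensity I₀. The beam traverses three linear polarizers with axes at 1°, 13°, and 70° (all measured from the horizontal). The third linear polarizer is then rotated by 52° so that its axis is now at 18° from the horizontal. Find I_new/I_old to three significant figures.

Before rotation:
Unpolarized light through the first polarizer → I₁ = ½ I₀, now polarized at 1°.
I₂ = I₁ cos²(13° − 1°) = 0.5 I₀ · cos²(12°) = 0.4784 I₀.
I₃ = I₂ cos²(70° − 13°) = 0.4784 I₀ · cos²(57°) = 0.1419 I₀.
After rotation:
Unpolarized light through the first polarizer → I₁ = ½ I₀, now polarized at 1°.
I₂ = I₁ cos²(13° − 1°) = 0.5 I₀ · cos²(12°) = 0.4784 I₀.
I₃ = I₂ cos²(18° − 13°) = 0.4784 I₀ · cos²(5°) = 0.4748 I₀.
Ratio = 0.4748 / 0.1419 = 3.346.

I_new/I_old ≈ 3.35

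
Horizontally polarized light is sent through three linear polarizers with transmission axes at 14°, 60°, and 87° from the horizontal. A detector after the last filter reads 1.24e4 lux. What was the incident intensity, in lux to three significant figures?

I₀ ≈ 3.44e4 lux

I₁ = I₀ cos²(14° − 0°) = I₀ cos²(14°) = 0.9415 I₀.
I₂ = I₁ cos²(60° − 14°) = 0.9415 I₀ · cos²(46°) = 0.4543 I₀.
I₃ = I₂ cos²(87° − 60°) = 0.4543 I₀ · cos²(27°) = 0.3607 I₀.
So 1.24e4 lux = 0.3607 I₀, giving I₀ = 1.24e4/0.3607 = 3.438e+04 lux.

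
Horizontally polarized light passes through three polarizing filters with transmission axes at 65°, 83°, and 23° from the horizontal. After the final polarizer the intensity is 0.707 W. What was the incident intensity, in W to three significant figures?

I₁ = I₀ cos²(65° − 0°) = I₀ cos²(65°) = 0.1786 I₀.
I₂ = I₁ cos²(83° − 65°) = 0.1786 I₀ · cos²(18°) = 0.1616 I₀.
I₃ = I₂ cos²(23° − 83°) = 0.1616 I₀ · cos²(60°) = 0.04039 I₀.
So 0.707 W = 0.04039 I₀, giving I₀ = 0.707/0.04039 = 17.51 W.

I₀ ≈ 17.5 W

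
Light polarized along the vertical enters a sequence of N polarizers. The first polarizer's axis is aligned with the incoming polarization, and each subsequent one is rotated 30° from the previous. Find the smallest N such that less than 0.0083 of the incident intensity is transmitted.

N = 18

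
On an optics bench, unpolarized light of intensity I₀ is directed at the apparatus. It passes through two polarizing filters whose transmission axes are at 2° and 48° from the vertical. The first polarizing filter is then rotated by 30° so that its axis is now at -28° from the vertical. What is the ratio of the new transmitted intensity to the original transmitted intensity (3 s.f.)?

Before rotation:
Unpolarized light through the first polarizer → I₁ = ½ I₀, now polarized at 2°.
I₂ = I₁ cos²(48° − 2°) = 0.5 I₀ · cos²(46°) = 0.2413 I₀.
After rotation:
Unpolarized light through the first polarizer → I₁ = ½ I₀, now polarized at -28°.
I₂ = I₁ cos²(48° + 28°) = 0.5 I₀ · cos²(76°) = 0.02926 I₀.
Ratio = 0.02926 / 0.2413 = 0.1213.

I_new/I_old ≈ 0.121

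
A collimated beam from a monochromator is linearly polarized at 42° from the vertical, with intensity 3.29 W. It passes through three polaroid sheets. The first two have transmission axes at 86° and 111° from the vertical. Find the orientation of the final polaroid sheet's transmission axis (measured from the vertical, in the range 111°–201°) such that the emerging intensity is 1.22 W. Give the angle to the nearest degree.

θ ≈ 132°

I₁ = I₀ cos²(86° − 42°) = I₀ cos²(44°) = 0.5174 I₀.
I₂ = I₁ cos²(111° − 86°) = 0.5174 I₀ · cos²(25°) = 0.425 I₀.
Target fraction: 1.22 / 3.29 W = 0.3708 of I₀.
Need I₃/I₀ = 0.3708, so cos²(θ − 111°) = 0.3708 / 0.425 = 0.8725.
θ − 111° = arccos(√0.8725) = 20.9°, giving θ ≈ 111 + 20.9 = 131.9°.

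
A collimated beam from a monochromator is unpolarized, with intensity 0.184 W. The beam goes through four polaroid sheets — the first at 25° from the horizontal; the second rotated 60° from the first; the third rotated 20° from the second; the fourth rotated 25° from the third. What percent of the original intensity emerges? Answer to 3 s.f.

Unpolarized light through the first polarizer → I₁ = 0.184 W/2 = 0.092 W, polarized at 25°.
I₂ = I₁ · cos²(60°) = 0.092 · 0.25 = 0.023 W.
I₃ = I₂ · cos²(20°) = 0.023 · 0.883 = 0.02031 W.
I₄ = I₃ · cos²(25°) = 0.02031 · 0.8214 = 0.01668 W.
That is 9.066% of the incident intensity.

≈ 9.07%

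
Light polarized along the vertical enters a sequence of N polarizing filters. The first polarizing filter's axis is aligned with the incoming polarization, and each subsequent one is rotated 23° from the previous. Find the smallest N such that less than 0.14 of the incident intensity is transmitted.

First polarizer is aligned with the polarization: full transmission.
Each further stage multiplies by cos²(23°) = 0.8473.
After N polarizers: T = 0.8473^(N−1). Require T < 0.14 ⇒ N−1 > ln(0.14)/ln(0.8473) = 11.87, so N−1 ≥ 12 and N = 13.
Check: N=13 gives T = 0.137 < 0.14; N=12 gives T = 0.1616.

N = 13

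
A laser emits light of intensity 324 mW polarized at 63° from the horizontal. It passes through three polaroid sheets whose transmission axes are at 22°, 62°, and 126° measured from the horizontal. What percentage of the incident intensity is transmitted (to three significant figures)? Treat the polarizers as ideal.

By Malus's law, I₁ = 324 mW · cos²(41°) = 184.5 mW.
I₂ = I₁ · cos²(40°) = 184.5 · 0.5868 = 108.3 mW.
I₃ = I₂ · cos²(64°) = 108.3 · 0.1922 = 20.81 mW.
That is 6.423% of the incident intensity.

≈ 6.42%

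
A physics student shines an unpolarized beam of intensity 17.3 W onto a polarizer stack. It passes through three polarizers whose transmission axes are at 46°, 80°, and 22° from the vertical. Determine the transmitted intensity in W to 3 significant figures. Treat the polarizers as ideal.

Unpolarized light through the first polarizer → I₁ = 17.3 W/2 = 8.65 W, polarized at 46°.
I₂ = I₁ · cos²(34°) = 8.65 · 0.6873 = 5.945 W.
I₃ = I₂ · cos²(58°) = 5.945 · 0.2808 = 1.669 W.

I ≈ 1.67 W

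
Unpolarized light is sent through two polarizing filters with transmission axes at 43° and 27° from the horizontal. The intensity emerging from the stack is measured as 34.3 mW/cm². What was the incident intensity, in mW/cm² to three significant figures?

Unpolarized light through the first polarizer → I₁ = ½ I₀, now polarized at 43°.
I₂ = I₁ cos²(27° − 43°) = 0.5 I₀ · cos²(16°) = 0.462 I₀.
So 34.3 mW/cm² = 0.462 I₀, giving I₀ = 34.3/0.462 = 74.24 mW/cm².

I₀ ≈ 74.2 mW/cm²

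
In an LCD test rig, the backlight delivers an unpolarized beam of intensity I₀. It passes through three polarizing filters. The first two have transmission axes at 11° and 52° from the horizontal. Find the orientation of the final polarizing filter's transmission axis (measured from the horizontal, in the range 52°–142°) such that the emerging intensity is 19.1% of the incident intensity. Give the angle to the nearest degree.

θ ≈ 87°

Unpolarized light through the first polarizer → I₁ = ½ I₀, now polarized at 11°.
I₂ = I₁ cos²(52° − 11°) = 0.5 I₀ · cos²(41°) = 0.2848 I₀.
Need I₃/I₀ = 0.191, so cos²(θ − 52°) = 0.191 / 0.2848 = 0.6707.
θ − 52° = arccos(√0.6707) = 35.0°, giving θ ≈ 52 + 35.0 = 87.0°.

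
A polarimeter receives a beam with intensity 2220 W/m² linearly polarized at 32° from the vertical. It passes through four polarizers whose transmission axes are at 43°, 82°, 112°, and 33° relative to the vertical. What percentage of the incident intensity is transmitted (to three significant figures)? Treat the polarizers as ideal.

≈ 1.59%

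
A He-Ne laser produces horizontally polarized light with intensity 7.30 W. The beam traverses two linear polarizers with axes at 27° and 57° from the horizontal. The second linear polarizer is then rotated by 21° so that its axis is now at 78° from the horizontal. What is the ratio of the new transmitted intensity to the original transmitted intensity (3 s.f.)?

I_new/I_old ≈ 0.528

Before rotation:
I₁ = I₀ cos²(27° − 0°) = I₀ cos²(27°) = 0.7939 I₀.
I₂ = I₁ cos²(57° − 27°) = 0.7939 I₀ · cos²(30°) = 0.5954 I₀.
After rotation:
I₁ = I₀ cos²(27° − 0°) = I₀ cos²(27°) = 0.7939 I₀.
I₂ = I₁ cos²(78° − 27°) = 0.7939 I₀ · cos²(51°) = 0.3144 I₀.
Ratio = 0.3144 / 0.5954 = 0.5281.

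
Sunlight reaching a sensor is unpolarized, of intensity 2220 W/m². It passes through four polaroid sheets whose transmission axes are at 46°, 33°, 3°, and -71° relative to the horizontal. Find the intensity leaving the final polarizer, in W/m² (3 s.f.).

Unpolarized light through the first polarizer → I₁ = 2220 W/m²/2 = 1110 W/m², polarized at 46°.
I₂ = I₁ · cos²(13°) = 1110 · 0.9494 = 1054 W/m².
I₃ = I₂ · cos²(30°) = 1054 · 0.75 = 790.4 W/m².
I₄ = I₃ · cos²(74°) = 790.4 · 0.07598 = 60.05 W/m².

I ≈ 60.0 W/m²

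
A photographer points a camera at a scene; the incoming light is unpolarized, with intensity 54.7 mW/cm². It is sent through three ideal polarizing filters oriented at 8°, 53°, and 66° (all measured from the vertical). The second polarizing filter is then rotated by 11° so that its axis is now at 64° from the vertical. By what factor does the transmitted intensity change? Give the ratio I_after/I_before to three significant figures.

I_new/I_old ≈ 0.658

Before rotation:
Unpolarized light through the first polarizer → I₁ = ½ I₀, now polarized at 8°.
I₂ = I₁ cos²(53° − 8°) = 0.5 I₀ · cos²(45°) = 0.25 I₀.
I₃ = I₂ cos²(66° − 53°) = 0.25 I₀ · cos²(13°) = 0.2373 I₀.
After rotation:
Unpolarized light through the first polarizer → I₁ = ½ I₀, now polarized at 8°.
I₂ = I₁ cos²(64° − 8°) = 0.5 I₀ · cos²(56°) = 0.1563 I₀.
I₃ = I₂ cos²(66° − 64°) = 0.1563 I₀ · cos²(2°) = 0.1562 I₀.
Ratio = 0.1562 / 0.2373 = 0.6579.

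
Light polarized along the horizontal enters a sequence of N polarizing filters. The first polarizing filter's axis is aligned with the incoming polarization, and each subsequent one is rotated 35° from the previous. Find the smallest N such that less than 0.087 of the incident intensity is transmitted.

First polarizer is aligned with the polarization: full transmission.
Each further stage multiplies by cos²(35°) = 0.671.
After N polarizers: T = 0.671^(N−1). Require T < 0.087 ⇒ N−1 > ln(0.087)/ln(0.671) = 6.12, so N−1 ≥ 7 and N = 8.
Check: N=8 gives T = 0.06125 < 0.087; N=7 gives T = 0.09128.

N = 8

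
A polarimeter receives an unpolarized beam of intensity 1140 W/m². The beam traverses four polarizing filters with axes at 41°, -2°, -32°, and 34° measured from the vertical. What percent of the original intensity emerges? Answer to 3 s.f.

Unpolarized light through the first polarizer → I₁ = 1140 W/m²/2 = 570 W/m², polarized at 41°.
I₂ = I₁ · cos²(43°) = 570 · 0.5349 = 304.9 W/m².
I₃ = I₂ · cos²(30°) = 304.9 · 0.75 = 228.7 W/m².
I₄ = I₃ · cos²(66°) = 228.7 · 0.1654 = 37.83 W/m².
That is 3.318% of the incident intensity.

≈ 3.32%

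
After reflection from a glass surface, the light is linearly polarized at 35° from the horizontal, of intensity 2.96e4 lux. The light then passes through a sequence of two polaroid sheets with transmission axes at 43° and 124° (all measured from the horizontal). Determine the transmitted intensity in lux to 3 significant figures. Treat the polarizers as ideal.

By Malus's law, I₁ = 2.96e4 lux · cos²(8°) = 2.903e+04 lux.
I₂ = I₁ · cos²(81°) = 2.903e+04 · 0.02447 = 710.3 lux.

I ≈ 710 lux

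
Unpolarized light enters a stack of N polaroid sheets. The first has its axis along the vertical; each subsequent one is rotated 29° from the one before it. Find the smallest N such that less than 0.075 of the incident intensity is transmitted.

N = 9

First polarizer halves the unpolarized light: factor 1/2.
Each further stage multiplies by cos²(29°) = 0.765.
After N polarizers: T = 0.5·0.765^(N−1). Require T < 0.075 ⇒ N−1 > ln(0.075/0.5)/ln(0.765) = 7.08, so N−1 ≥ 8 and N = 9.
Check: N=9 gives T = 0.05862 < 0.075; N=8 gives T = 0.07664.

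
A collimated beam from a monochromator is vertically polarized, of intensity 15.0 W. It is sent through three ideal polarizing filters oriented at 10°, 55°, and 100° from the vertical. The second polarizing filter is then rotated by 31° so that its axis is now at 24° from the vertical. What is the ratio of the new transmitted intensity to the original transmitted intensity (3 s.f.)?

Before rotation:
I₁ = I₀ cos²(10° − 0°) = I₀ cos²(10°) = 0.9698 I₀.
I₂ = I₁ cos²(55° − 10°) = 0.9698 I₀ · cos²(45°) = 0.4849 I₀.
I₃ = I₂ cos²(100° − 55°) = 0.4849 I₀ · cos²(45°) = 0.2425 I₀.
After rotation:
I₁ = I₀ cos²(10° − 0°) = I₀ cos²(10°) = 0.9698 I₀.
I₂ = I₁ cos²(24° − 10°) = 0.9698 I₀ · cos²(14°) = 0.9131 I₀.
I₃ = I₂ cos²(100° − 24°) = 0.9131 I₀ · cos²(76°) = 0.05344 I₀.
Ratio = 0.05344 / 0.2425 = 0.2204.

I_new/I_old ≈ 0.220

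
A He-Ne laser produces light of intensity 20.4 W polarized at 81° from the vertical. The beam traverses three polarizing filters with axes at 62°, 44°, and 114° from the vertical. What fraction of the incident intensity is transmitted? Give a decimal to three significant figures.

I/I₀ ≈ 0.0946

I₁ = 20.4 W · cos²(19°) = 18.24 W.
I₂ = I₁ · cos²(18°) = 18.24 · 0.9045 = 16.5 W.
I₃ = I₂ · cos²(70°) = 16.5 · 0.117 = 1.93 W.
Transmitted fraction = 0.09459.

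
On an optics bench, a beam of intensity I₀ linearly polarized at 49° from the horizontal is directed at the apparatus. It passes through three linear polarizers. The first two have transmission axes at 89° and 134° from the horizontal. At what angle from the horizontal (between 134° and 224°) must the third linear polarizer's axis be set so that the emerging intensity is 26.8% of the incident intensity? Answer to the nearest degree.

θ ≈ 151°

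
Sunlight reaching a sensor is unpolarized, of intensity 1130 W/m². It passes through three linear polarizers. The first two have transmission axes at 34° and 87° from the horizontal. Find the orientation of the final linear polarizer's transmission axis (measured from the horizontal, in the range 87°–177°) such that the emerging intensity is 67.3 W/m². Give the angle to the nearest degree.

θ ≈ 142°

Unpolarized light through the first polarizer → I₁ = ½ I₀, now polarized at 34°.
I₂ = I₁ cos²(87° − 34°) = 0.5 I₀ · cos²(53°) = 0.1811 I₀.
Target fraction: 67.3 / 1130 W/m² = 0.05956 of I₀.
Need I₃/I₀ = 0.05956, so cos²(θ − 87°) = 0.05956 / 0.1811 = 0.3289.
θ − 87° = arccos(√0.3289) = 55.0°, giving θ ≈ 87 + 55.0 = 142.0°.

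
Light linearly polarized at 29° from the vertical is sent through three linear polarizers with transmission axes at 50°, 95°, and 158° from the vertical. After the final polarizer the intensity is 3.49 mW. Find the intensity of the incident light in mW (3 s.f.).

By Malus's law, I₁ = I₀ cos²(50° − 29°) = I₀ cos²(21°) = 0.8716 I₀.
I₂ = I₁ cos²(95° − 50°) = 0.8716 I₀ · cos²(45°) = 0.4358 I₀.
I₃ = I₂ cos²(158° − 95°) = 0.4358 I₀ · cos²(63°) = 0.08982 I₀.
So 3.49 mW = 0.08982 I₀, giving I₀ = 3.49/0.08982 = 38.86 mW.

I₀ ≈ 38.9 mW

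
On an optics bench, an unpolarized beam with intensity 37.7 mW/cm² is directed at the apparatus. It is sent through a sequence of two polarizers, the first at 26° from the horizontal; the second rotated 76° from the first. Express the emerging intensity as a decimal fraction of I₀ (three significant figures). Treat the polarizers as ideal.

Unpolarized light through the first polarizer → I₁ = 37.7 mW/cm²/2 = 18.85 mW/cm², polarized at 26°.
I₂ = I₁ · cos²(76°) = 18.85 · 0.05853 = 1.103 mW/cm².
Transmitted fraction = 0.02926.

I/I₀ ≈ 0.0293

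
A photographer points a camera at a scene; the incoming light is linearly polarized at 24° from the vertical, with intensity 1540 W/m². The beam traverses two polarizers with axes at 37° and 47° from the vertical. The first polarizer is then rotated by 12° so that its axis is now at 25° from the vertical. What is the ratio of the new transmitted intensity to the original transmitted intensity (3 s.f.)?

I_new/I_old ≈ 0.933

Before rotation:
By Malus's law, I₁ = I₀ cos²(37° − 24°) = I₀ cos²(13°) = 0.9494 I₀.
I₂ = I₁ cos²(47° − 37°) = 0.9494 I₀ · cos²(10°) = 0.9208 I₀.
After rotation:
I₁ = I₀ cos²(25° − 24°) = I₀ cos²(1°) = 0.9997 I₀.
I₂ = I₁ cos²(47° − 25°) = 0.9997 I₀ · cos²(22°) = 0.8594 I₀.
Ratio = 0.8594 / 0.9208 = 0.9334.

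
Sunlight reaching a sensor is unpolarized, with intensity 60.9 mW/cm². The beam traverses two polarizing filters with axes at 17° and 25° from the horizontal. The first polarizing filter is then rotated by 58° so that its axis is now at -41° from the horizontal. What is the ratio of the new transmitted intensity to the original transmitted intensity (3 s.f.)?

Before rotation:
Unpolarized light through the first polarizer → I₁ = ½ I₀, now polarized at 17°.
I₂ = I₁ cos²(25° − 17°) = 0.5 I₀ · cos²(8°) = 0.4903 I₀.
After rotation:
Unpolarized light through the first polarizer → I₁ = ½ I₀, now polarized at -41°.
I₂ = I₁ cos²(25° + 41°) = 0.5 I₀ · cos²(66°) = 0.08272 I₀.
Ratio = 0.08272 / 0.4903 = 0.1687.

I_new/I_old ≈ 0.169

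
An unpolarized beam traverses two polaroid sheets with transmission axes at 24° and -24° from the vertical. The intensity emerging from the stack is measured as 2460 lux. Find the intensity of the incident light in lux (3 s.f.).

Unpolarized light through the first polarizer → I₁ = ½ I₀, now polarized at 24°.
I₂ = I₁ cos²(-24° − 24°) = 0.5 I₀ · cos²(48°) = 0.2239 I₀.
So 2460 lux = 0.2239 I₀, giving I₀ = 2460/0.2239 = 1.099e+04 lux.

I₀ ≈ 1.10e4 lux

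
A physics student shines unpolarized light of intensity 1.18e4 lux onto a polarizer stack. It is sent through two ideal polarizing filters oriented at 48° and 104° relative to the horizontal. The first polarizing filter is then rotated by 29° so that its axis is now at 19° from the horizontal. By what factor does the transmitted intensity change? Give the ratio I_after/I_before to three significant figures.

I_new/I_old ≈ 0.0243

Before rotation:
Unpolarized light through the first polarizer → I₁ = ½ I₀, now polarized at 48°.
I₂ = I₁ cos²(104° − 48°) = 0.5 I₀ · cos²(56°) = 0.1563 I₀.
After rotation:
Unpolarized light through the first polarizer → I₁ = ½ I₀, now polarized at 19°.
I₂ = I₁ cos²(104° − 19°) = 0.5 I₀ · cos²(85°) = 0.003798 I₀.
Ratio = 0.003798 / 0.1563 = 0.02429.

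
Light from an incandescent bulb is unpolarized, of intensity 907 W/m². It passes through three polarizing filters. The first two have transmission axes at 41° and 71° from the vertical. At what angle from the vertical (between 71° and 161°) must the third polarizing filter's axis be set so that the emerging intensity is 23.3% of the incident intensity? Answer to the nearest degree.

θ ≈ 109°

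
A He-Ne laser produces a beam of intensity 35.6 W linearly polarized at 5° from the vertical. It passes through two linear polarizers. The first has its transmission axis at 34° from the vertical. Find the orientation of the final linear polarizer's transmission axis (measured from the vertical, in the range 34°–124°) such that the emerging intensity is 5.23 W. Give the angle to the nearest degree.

I₁ = I₀ cos²(34° − 5°) = I₀ cos²(29°) = 0.765 I₀.
Target fraction: 5.23 / 35.6 W = 0.1469 of I₀.
Need I₂/I₀ = 0.1469, so cos²(θ − 34°) = 0.1469 / 0.765 = 0.192.
θ − 34° = arccos(√0.192) = 64.0°, giving θ ≈ 34 + 64.0 = 98.0°.

θ ≈ 98°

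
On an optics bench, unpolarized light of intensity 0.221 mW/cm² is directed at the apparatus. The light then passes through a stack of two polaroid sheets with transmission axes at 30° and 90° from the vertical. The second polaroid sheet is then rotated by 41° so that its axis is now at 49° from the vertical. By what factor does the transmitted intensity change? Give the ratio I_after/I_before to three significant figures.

Before rotation:
Unpolarized light through the first polarizer → I₁ = ½ I₀, now polarized at 30°.
I₂ = I₁ cos²(90° − 30°) = 0.5 I₀ · cos²(60°) = 0.125 I₀.
After rotation:
Unpolarized light through the first polarizer → I₁ = ½ I₀, now polarized at 30°.
I₂ = I₁ cos²(49° − 30°) = 0.5 I₀ · cos²(19°) = 0.447 I₀.
Ratio = 0.447 / 0.125 = 3.576.

I_new/I_old ≈ 3.58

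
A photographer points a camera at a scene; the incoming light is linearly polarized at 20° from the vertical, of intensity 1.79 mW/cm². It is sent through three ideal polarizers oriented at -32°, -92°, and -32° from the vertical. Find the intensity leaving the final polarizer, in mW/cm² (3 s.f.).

I ≈ 0.0424 mW/cm²

I₁ = 1.79 mW/cm² · cos²(52°) = 0.6785 mW/cm².
I₂ = I₁ · cos²(60°) = 0.6785 · 0.25 = 0.1696 mW/cm².
I₃ = I₂ · cos²(60°) = 0.1696 · 0.25 = 0.0424 mW/cm².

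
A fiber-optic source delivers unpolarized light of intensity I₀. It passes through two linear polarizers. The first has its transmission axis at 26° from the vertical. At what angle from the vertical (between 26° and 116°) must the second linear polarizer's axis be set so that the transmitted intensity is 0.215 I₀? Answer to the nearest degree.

θ ≈ 75°

Unpolarized light through the first polarizer → I₁ = ½ I₀, now polarized at 26°.
Need I₂/I₀ = 0.215, so cos²(θ − 26°) = 0.215 / 0.5 = 0.43.
θ − 26° = arccos(√0.43) = 49.0°, giving θ ≈ 26 + 49.0 = 75.0°.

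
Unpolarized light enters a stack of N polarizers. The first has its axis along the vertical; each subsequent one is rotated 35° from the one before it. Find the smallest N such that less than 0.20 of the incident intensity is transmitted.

N = 4

First polarizer halves the unpolarized light: factor 1/2.
Each further stage multiplies by cos²(35°) = 0.671.
After N polarizers: T = 0.5·0.671^(N−1). Require T < 0.20 ⇒ N−1 > ln(0.20/0.5)/ln(0.671) = 2.30, so N−1 ≥ 3 and N = 4.
Check: N=4 gives T = 0.1511 < 0.20; N=3 gives T = 0.2251.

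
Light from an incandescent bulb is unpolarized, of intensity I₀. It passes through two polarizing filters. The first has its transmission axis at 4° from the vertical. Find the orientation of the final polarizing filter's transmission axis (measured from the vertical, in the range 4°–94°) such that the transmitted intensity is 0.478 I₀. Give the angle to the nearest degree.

θ ≈ 16°

Unpolarized light through the first polarizer → I₁ = ½ I₀, now polarized at 4°.
Need I₂/I₀ = 0.478, so cos²(θ − 4°) = 0.478 / 0.5 = 0.956.
θ − 4° = arccos(√0.956) = 12.1°, giving θ ≈ 4 + 12.1 = 16.1°.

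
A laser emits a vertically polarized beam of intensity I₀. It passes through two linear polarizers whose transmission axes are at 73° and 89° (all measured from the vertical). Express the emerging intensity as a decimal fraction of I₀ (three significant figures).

By Malus's law, I₁ = I₀ cos²(73° − 0°) = I₀ cos²(73°) = 0.08548 I₀.
I₂ = I₁ cos²(89° − 73°) = 0.08548 I₀ · cos²(16°) = 0.07899 I₀.
Transmitted fraction = 0.07899.

≈ 0.0790 I₀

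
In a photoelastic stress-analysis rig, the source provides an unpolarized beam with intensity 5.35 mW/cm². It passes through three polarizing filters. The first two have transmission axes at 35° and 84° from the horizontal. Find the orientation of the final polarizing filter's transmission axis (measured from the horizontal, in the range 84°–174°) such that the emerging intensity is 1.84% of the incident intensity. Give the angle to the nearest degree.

Unpolarized light through the first polarizer → I₁ = ½ I₀, now polarized at 35°.
I₂ = I₁ cos²(84° − 35°) = 0.5 I₀ · cos²(49°) = 0.2152 I₀.
Need I₃/I₀ = 0.0184, so cos²(θ − 84°) = 0.0184 / 0.2152 = 0.0855.
θ − 84° = arccos(√0.0855) = 73.0°, giving θ ≈ 84 + 73.0 = 157.0°.

θ ≈ 157°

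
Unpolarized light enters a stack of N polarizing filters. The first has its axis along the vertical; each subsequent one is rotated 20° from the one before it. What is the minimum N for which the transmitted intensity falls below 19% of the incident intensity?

First polarizer halves the unpolarized light: factor 1/2.
Each further stage multiplies by cos²(20°) = 0.883.
After N polarizers: T = 0.5·0.883^(N−1). Require T < 0.19 ⇒ N−1 > ln(0.19/0.5)/ln(0.883) = 7.78, so N−1 ≥ 8 and N = 9.
Check: N=9 gives T = 0.1848 < 0.19; N=8 gives T = 0.2093.

N = 9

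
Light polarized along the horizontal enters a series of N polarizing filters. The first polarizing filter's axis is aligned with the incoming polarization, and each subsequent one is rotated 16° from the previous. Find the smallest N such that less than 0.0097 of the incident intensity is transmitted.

N = 60

First polarizer is aligned with the polarization: full transmission.
Each further stage multiplies by cos²(16°) = 0.924.
After N polarizers: T = 0.924^(N−1). Require T < 0.0097 ⇒ N−1 > ln(0.0097)/ln(0.924) = 58.67, so N−1 ≥ 59 and N = 60.
Check: N=60 gives T = 0.009447 < 0.0097; N=59 gives T = 0.01022.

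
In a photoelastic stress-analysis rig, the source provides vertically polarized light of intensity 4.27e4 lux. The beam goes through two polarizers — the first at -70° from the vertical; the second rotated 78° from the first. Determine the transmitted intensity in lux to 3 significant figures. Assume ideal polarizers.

I ≈ 216 lux

By Malus's law, I₁ = 4.27e4 lux · cos²(70°) = 4995 lux.
I₂ = I₁ · cos²(78°) = 4995 · 0.04323 = 215.9 lux.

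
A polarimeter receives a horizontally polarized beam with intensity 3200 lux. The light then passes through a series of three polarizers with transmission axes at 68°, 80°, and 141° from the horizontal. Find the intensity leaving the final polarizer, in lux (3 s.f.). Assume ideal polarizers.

I ≈ 101 lux

I₁ = 3200 lux · cos²(68°) = 449.1 lux.
I₂ = I₁ · cos²(12°) = 449.1 · 0.9568 = 429.6 lux.
I₃ = I₂ · cos²(61°) = 429.6 · 0.235 = 101 lux.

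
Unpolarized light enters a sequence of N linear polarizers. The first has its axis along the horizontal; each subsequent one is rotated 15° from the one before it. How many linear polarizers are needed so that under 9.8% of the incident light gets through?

First polarizer halves the unpolarized light: factor 1/2.
Each further stage multiplies by cos²(15°) = 0.933.
After N polarizers: T = 0.5·0.933^(N−1). Require T < 0.098 ⇒ N−1 > ln(0.098/0.5)/ln(0.933) = 23.50, so N−1 ≥ 24 and N = 25.
Check: N=25 gives T = 0.09468 < 0.098; N=24 gives T = 0.1015.

N = 25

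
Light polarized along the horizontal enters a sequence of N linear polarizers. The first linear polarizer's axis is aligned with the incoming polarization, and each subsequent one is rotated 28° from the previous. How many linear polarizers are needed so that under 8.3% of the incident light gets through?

N = 11

First polarizer is aligned with the polarization: full transmission.
Each further stage multiplies by cos²(28°) = 0.7796.
After N polarizers: T = 0.7796^(N−1). Require T < 0.083 ⇒ N−1 > ln(0.083)/ln(0.7796) = 10.00, so N−1 ≥ 10 and N = 11.
Check: N=11 gives T = 0.08293 < 0.083; N=10 gives T = 0.1064.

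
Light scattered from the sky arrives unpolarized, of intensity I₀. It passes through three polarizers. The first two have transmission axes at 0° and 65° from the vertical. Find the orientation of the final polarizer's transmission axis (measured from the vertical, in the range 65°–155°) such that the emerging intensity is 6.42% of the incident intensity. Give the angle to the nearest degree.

Unpolarized light through the first polarizer → I₁ = ½ I₀, now polarized at 0°.
I₂ = I₁ cos²(65° − 0°) = 0.5 I₀ · cos²(65°) = 0.0893 I₀.
Need I₃/I₀ = 0.0642, so cos²(θ − 65°) = 0.0642 / 0.0893 = 0.7189.
θ − 65° = arccos(√0.7189) = 32.0°, giving θ ≈ 65 + 32.0 = 97.0°.

θ ≈ 97°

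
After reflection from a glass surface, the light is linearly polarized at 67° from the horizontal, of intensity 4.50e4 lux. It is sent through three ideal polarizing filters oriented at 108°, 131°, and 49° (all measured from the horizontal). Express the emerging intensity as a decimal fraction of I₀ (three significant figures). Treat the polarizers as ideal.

I/I₀ ≈ 0.00935

By Malus's law, I₁ = 4.50e4 lux · cos²(41°) = 2.563e+04 lux.
I₂ = I₁ · cos²(23°) = 2.563e+04 · 0.8473 = 2.172e+04 lux.
I₃ = I₂ · cos²(82°) = 2.172e+04 · 0.01937 = 420.7 lux.
Transmitted fraction = 0.009348.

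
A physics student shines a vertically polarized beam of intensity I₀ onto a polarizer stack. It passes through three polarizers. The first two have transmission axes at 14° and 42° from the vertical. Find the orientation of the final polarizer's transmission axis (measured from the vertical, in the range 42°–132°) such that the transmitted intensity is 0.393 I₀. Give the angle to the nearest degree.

θ ≈ 85°

I₁ = I₀ cos²(14° − 0°) = I₀ cos²(14°) = 0.9415 I₀.
I₂ = I₁ cos²(42° − 14°) = 0.9415 I₀ · cos²(28°) = 0.734 I₀.
Need I₃/I₀ = 0.393, so cos²(θ − 42°) = 0.393 / 0.734 = 0.5354.
θ − 42° = arccos(√0.5354) = 43.0°, giving θ ≈ 42 + 43.0 = 85.0°.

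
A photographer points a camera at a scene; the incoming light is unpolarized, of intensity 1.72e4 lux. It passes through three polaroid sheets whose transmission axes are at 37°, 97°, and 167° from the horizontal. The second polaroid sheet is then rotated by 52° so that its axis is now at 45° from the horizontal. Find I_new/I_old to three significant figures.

I_new/I_old ≈ 9.42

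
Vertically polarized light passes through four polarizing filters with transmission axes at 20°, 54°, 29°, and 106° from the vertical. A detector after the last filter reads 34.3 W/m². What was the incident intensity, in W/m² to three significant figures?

I₀ ≈ 1360 W/m²

I₁ = I₀ cos²(20° − 0°) = I₀ cos²(20°) = 0.883 I₀.
I₂ = I₁ cos²(54° − 20°) = 0.883 I₀ · cos²(34°) = 0.6069 I₀.
I₃ = I₂ cos²(29° − 54°) = 0.6069 I₀ · cos²(25°) = 0.4985 I₀.
I₄ = I₃ cos²(106° − 29°) = 0.4985 I₀ · cos²(77°) = 0.02523 I₀.
So 34.3 W/m² = 0.02523 I₀, giving I₀ = 34.3/0.02523 = 1360 W/m².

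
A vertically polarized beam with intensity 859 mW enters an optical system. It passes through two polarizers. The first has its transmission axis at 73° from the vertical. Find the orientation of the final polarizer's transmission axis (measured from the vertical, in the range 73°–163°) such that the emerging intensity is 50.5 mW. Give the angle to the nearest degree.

By Malus's law, I₁ = I₀ cos²(73° − 0°) = I₀ cos²(73°) = 0.08548 I₀.
Target fraction: 50.5 / 859 mW = 0.05879 of I₀.
Need I₂/I₀ = 0.05879, so cos²(θ − 73°) = 0.05879 / 0.08548 = 0.6877.
θ − 73° = arccos(√0.6877) = 34.0°, giving θ ≈ 73 + 34.0 = 107.0°.

θ ≈ 107°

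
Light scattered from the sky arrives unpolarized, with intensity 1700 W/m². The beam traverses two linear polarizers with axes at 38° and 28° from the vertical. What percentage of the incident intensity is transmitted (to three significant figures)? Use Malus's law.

≈ 48.5%

Unpolarized light through the first polarizer → I₁ = 1700 W/m²/2 = 850 W/m², polarized at 38°.
I₂ = I₁ · cos²(10°) = 850 · 0.9698 = 824.4 W/m².
That is 48.49% of the incident intensity.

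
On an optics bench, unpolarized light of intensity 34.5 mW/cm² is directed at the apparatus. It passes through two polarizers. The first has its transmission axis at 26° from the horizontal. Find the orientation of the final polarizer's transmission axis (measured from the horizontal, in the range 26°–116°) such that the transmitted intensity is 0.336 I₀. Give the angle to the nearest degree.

θ ≈ 61°

Unpolarized light through the first polarizer → I₁ = ½ I₀, now polarized at 26°.
Need I₂/I₀ = 0.336, so cos²(θ − 26°) = 0.336 / 0.5 = 0.672.
θ − 26° = arccos(√0.672) = 34.9°, giving θ ≈ 26 + 34.9 = 60.9°.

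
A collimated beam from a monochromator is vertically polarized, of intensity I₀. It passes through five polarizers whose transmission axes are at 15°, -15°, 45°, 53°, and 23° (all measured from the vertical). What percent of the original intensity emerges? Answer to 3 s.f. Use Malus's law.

≈ 12.9%

By Malus's law, I₁ = I₀ cos²(15° − 0°) = I₀ cos²(15°) = 0.933 I₀.
I₂ = I₁ cos²(-15° − 15°) = 0.933 I₀ · cos²(30°) = 0.6998 I₀.
I₃ = I₂ cos²(45° + 15°) = 0.6998 I₀ · cos²(60°) = 0.1749 I₀.
I₄ = I₃ cos²(53° − 45°) = 0.1749 I₀ · cos²(8°) = 0.1716 I₀.
I₅ = I₄ cos²(23° − 53°) = 0.1716 I₀ · cos²(30°) = 0.1287 I₀.
That is 12.87% of the incident intensity.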